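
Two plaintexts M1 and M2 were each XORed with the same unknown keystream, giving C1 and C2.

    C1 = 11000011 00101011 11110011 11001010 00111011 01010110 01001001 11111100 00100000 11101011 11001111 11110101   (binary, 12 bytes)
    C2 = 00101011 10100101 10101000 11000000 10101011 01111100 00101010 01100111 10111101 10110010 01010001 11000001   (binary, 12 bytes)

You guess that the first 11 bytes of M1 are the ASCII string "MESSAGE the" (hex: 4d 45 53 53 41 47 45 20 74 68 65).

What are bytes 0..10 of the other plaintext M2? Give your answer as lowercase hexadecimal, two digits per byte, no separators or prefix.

a5cb0859d16d26bbe931fb

First, C1 ⊕ C2 = (M1 ⊕ K) ⊕ (M2 ⊕ K) = M1 ⊕ M2, so the key drops out. Then M2 = (M1 ⊕ M2) ⊕ M1 over the first 11 bytes.
byte 0: (c3 ⊕ 2b) ⊕ 4d = e8 ⊕ 4d = a5
byte 1: (2b ⊕ a5) ⊕ 45 = 8e ⊕ 45 = cb
byte 2: (f3 ⊕ a8) ⊕ 53 = 5b ⊕ 53 = 08
byte 3: (ca ⊕ c0) ⊕ 53 = 0a ⊕ 53 = 59
byte 4: (3b ⊕ ab) ⊕ 41 = 90 ⊕ 41 = d1
byte 5: (56 ⊕ 7c) ⊕ 47 = 2a ⊕ 47 = 6d
byte 6: (49 ⊕ 2a) ⊕ 45 = 63 ⊕ 45 = 26
byte 7: (fc ⊕ 67) ⊕ 20 = 9b ⊕ 20 = bb
byte 8: (20 ⊕ bd) ⊕ 74 = 9d ⊕ 74 = e9
byte 9: (eb ⊕ b2) ⊕ 68 = 59 ⊕ 68 = 31
byte 10: (cf ⊕ 51) ⊕ 65 = 9e ⊕ 65 = fb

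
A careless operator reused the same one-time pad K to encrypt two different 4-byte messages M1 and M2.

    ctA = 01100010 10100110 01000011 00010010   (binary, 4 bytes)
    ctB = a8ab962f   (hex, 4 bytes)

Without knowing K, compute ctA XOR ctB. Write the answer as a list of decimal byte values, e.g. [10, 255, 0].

ctA ⊕ ctB = (M1 ⊕ K) ⊕ (M2 ⊕ K) = M1 ⊕ M2 — the shared key cancels under XOR.
01100010 ⊕ 10101000 = 11001010
10100110 ⊕ 10101011 = 00001101
01000011 ⊕ 10010110 = 11010101
00010010 ⊕ 00101111 = 00111101

[202, 13, 213, 61]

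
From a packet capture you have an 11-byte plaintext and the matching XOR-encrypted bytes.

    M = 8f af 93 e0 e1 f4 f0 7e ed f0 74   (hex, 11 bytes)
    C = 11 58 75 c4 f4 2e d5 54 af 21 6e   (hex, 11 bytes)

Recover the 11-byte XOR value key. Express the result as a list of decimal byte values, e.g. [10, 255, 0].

[158, 247, 230, 36, 21, 218, 37, 42, 66, 209, 26]

Since C = M ⊕ key, XORing both sides with M gives key = M ⊕ C.
byte 0: 8f ⊕ 11 = 9e
byte 1: af ⊕ 58 = f7
byte 2: 93 ⊕ 75 = e6
byte 3: e0 ⊕ c4 = 24
byte 4: e1 ⊕ f4 = 15
byte 5: f4 ⊕ 2e = da
byte 6: f0 ⊕ d5 = 25
byte 7: 7e ⊕ 54 = 2a
byte 8: ed ⊕ af = 42
byte 9: f0 ⊕ 21 = d1
byte 10: 74 ⊕ 6e = 1a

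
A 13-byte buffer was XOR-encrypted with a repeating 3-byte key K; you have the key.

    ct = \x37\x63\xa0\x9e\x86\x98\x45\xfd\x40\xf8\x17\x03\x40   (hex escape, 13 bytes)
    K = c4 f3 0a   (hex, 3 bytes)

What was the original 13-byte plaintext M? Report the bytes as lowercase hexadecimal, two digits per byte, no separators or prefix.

f390aa5a7592810e4a3ce40984

The 3-byte key repeats, so the effective keystream is c4 f3 0a c4 f3 0a c4 f3 0a c4 f3 0a c4.
byte 0:  55 ^ 196 = 243
byte 1:  99 ^ 243 = 144
byte 2: 160 ^  10 = 170
byte 3: 158 ^ 196 =  90
byte 4: 134 ^ 243 = 117
byte 5: 152 ^  10 = 146
byte 6:  69 ^ 196 = 129
byte 7: 253 ^ 243 =  14
byte 8:  64 ^  10 =  74
byte 9: 248 ^ 196 =  60
byte 10:  23 ^ 243 = 228
byte 11:   3 ^  10 =   9
byte 12:  64 ^ 196 = 132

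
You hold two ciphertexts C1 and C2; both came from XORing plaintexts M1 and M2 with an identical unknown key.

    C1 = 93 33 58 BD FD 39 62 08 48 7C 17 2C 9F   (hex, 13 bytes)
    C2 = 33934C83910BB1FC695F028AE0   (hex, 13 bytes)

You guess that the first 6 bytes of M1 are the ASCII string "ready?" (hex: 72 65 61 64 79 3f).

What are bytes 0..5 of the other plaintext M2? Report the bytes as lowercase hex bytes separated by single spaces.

First, C1 ⊕ C2 = (M1 ⊕ K) ⊕ (M2 ⊕ K) = M1 ⊕ M2, so the key drops out. Then M2 = (M1 ⊕ M2) ⊕ M1 over the first 6 bytes.
byte 0: (93 XOR 33) XOR 72 = a0 XOR 72 = d2
byte 1: (33 XOR 93) XOR 65 = a0 XOR 65 = c5
byte 2: (58 XOR 4c) XOR 61 = 14 XOR 61 = 75
byte 3: (bd XOR 83) XOR 64 = 3e XOR 64 = 5a
byte 4: (fd XOR 91) XOR 79 = 6c XOR 79 = 15
byte 5: (39 XOR 0b) XOR 3f = 32 XOR 3f = 0d

d2 c5 75 5a 15 0d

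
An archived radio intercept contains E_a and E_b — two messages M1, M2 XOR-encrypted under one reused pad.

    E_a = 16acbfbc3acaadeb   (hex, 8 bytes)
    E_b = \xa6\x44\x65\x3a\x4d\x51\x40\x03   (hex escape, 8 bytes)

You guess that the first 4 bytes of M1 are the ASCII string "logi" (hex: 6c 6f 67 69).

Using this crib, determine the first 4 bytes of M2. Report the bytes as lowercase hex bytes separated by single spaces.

First, E_a ⊕ E_b = (M1 ⊕ K) ⊕ (M2 ⊕ K) = M1 ⊕ M2, so the key drops out. Then M2 = (M1 ⊕ M2) ⊕ M1 over the first 4 bytes.
byte 0: (16 xor a6) xor 6c = b0 xor 6c = dc
byte 1: (ac xor 44) xor 6f = e8 xor 6f = 87
byte 2: (bf xor 65) xor 67 = da xor 67 = bd
byte 3: (bc xor 3a) xor 69 = 86 xor 69 = ef

dc 87 bd ef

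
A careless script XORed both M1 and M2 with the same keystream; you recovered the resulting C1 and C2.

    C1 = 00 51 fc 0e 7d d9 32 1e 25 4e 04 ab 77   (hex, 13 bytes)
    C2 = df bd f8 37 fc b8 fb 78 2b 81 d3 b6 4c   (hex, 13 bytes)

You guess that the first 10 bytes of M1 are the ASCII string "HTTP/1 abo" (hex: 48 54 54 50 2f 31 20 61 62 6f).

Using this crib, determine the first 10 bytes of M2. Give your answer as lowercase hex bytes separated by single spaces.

97 b8 50 69 ae 50 e9 07 6c a0

First, C1 ⊕ C2 = (M1 ⊕ K) ⊕ (M2 ⊕ K) = M1 ⊕ M2, so the key drops out. Then M2 = (M1 ⊕ M2) ⊕ M1 over the first 10 bytes.
byte 0: (00 ^ df) ^ 48 = df ^ 48 = 97
byte 1: (51 ^ bd) ^ 54 = ec ^ 54 = b8
byte 2: (fc ^ f8) ^ 54 = 04 ^ 54 = 50
byte 3: (0e ^ 37) ^ 50 = 39 ^ 50 = 69
byte 4: (7d ^ fc) ^ 2f = 81 ^ 2f = ae
byte 5: (d9 ^ b8) ^ 31 = 61 ^ 31 = 50
byte 6: (32 ^ fb) ^ 20 = c9 ^ 20 = e9
byte 7: (1e ^ 78) ^ 61 = 66 ^ 61 = 07
byte 8: (25 ^ 2b) ^ 62 = 0e ^ 62 = 6c
byte 9: (4e ^ 81) ^ 6f = cf ^ 6f = a0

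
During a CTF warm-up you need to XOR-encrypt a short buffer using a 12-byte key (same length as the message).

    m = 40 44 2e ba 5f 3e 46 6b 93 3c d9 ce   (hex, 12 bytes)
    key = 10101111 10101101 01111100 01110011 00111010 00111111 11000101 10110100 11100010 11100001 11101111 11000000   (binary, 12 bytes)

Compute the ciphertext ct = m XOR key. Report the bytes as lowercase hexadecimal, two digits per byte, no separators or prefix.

efe952c9650183df71dd360e

XOR is its own inverse, so applying the key byte-wise gives the result directly.
byte 0:  64 xor 175 = 239
byte 1:  68 xor 173 = 233
byte 2:  46 xor 124 =  82
byte 3: 186 xor 115 = 201
byte 4:  95 xor  58 = 101
byte 5:  62 xor  63 =   1
byte 6:  70 xor 197 = 131
byte 7: 107 xor 180 = 223
byte 8: 147 xor 226 = 113
byte 9:  60 xor 225 = 221
byte 10: 217 xor 239 =  54
byte 11: 206 xor 192 =  14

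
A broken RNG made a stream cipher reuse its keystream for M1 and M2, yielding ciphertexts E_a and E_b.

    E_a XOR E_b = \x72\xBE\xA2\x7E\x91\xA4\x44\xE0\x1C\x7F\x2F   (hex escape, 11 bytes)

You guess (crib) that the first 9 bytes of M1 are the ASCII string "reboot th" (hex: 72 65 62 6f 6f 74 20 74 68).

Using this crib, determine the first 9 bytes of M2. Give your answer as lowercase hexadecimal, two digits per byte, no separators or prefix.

00dbc011fed0649474

Since E_a ⊕ E_b = M1 ⊕ M2, XORing with the guessed M1 bytes yields the corresponding M2 bytes: M2 = (E_a ⊕ E_b) ⊕ M1.
byte 0: 72 ^ 72 = 00
byte 1: be ^ 65 = db
byte 2: a2 ^ 62 = c0
byte 3: 7e ^ 6f = 11
byte 4: 91 ^ 6f = fe
byte 5: a4 ^ 74 = d0
byte 6: 44 ^ 20 = 64
byte 7: e0 ^ 74 = 94
byte 8: 1c ^ 68 = 74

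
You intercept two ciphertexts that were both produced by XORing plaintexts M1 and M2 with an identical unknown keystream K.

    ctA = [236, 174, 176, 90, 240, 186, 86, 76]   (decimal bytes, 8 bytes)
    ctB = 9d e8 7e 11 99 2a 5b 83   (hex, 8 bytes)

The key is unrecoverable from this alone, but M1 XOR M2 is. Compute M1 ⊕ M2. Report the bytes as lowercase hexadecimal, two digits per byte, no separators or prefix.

ctA ⊕ ctB = (M1 ⊕ K) ⊕ (M2 ⊕ K) = M1 ⊕ M2 — the shared key cancels under XOR.
11101100 ⊕ 10011101 = 01110001
10101110 ⊕ 11101000 = 01000110
10110000 ⊕ 01111110 = 11001110
01011010 ⊕ 00010001 = 01001011
11110000 ⊕ 10011001 = 01101001
10111010 ⊕ 00101010 = 10010000
01010110 ⊕ 01011011 = 00001101
01001100 ⊕ 10000011 = 11001111

7146ce4b69900dcf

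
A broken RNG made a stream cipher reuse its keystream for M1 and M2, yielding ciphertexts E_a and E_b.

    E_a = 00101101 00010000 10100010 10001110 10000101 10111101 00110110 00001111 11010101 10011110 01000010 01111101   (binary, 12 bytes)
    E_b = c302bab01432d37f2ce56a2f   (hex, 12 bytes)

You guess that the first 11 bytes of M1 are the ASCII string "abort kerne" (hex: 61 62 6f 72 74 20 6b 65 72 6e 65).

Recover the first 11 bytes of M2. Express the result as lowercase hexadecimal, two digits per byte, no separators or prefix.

8f70774ce5af8e158b154d

First, E_a ⊕ E_b = (M1 ⊕ K) ⊕ (M2 ⊕ K) = M1 ⊕ M2, so the key drops out. Then M2 = (M1 ⊕ M2) ⊕ M1 over the first 11 bytes.
byte 0: (2d XOR c3) XOR 61 = ee XOR 61 = 8f
byte 1: (10 XOR 02) XOR 62 = 12 XOR 62 = 70
byte 2: (a2 XOR ba) XOR 6f = 18 XOR 6f = 77
byte 3: (8e XOR b0) XOR 72 = 3e XOR 72 = 4c
byte 4: (85 XOR 14) XOR 74 = 91 XOR 74 = e5
byte 5: (bd XOR 32) XOR 20 = 8f XOR 20 = af
byte 6: (36 XOR d3) XOR 6b = e5 XOR 6b = 8e
byte 7: (0f XOR 7f) XOR 65 = 70 XOR 65 = 15
byte 8: (d5 XOR 2c) XOR 72 = f9 XOR 72 = 8b
byte 9: (9e XOR e5) XOR 6e = 7b XOR 6e = 15
byte 10: (42 XOR 6a) XOR 65 = 28 XOR 65 = 4d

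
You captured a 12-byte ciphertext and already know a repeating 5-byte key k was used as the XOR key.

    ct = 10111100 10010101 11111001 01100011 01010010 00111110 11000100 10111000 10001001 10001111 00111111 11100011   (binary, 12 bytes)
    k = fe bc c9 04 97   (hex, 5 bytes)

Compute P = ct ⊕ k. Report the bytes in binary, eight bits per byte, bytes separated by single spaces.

The 5-byte key repeats, so the effective keystream is fe bc c9 04 97 fe bc c9 04 97 fe bc.
byte 0: bc xor fe = 42
byte 1: 95 xor bc = 29
byte 2: f9 xor c9 = 30
byte 3: 63 xor 04 = 67
byte 4: 52 xor 97 = c5
byte 5: 3e xor fe = c0
byte 6: c4 xor bc = 78
byte 7: b8 xor c9 = 71
byte 8: 89 xor 04 = 8d
byte 9: 8f xor 97 = 18
byte 10: 3f xor fe = c1
byte 11: e3 xor bc = 5f

01000010 00101001 00110000 01100111 11000101 11000000 01111000 01110001 10001101 00011000 11000001 01011111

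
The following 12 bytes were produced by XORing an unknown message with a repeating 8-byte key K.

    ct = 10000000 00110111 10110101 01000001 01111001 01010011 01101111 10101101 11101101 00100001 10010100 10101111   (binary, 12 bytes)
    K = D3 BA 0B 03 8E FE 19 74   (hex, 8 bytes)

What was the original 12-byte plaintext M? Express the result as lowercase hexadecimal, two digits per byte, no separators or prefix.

538dbe42f7ad76d93e9b9fac

The 8-byte key repeats, so the effective keystream is d3 ba 0b 03 8e fe 19 74 d3 ba 0b 03.
byte 0: 80 ^ d3 = 53
byte 1: 37 ^ ba = 8d
byte 2: b5 ^ 0b = be
byte 3: 41 ^ 03 = 42
byte 4: 79 ^ 8e = f7
byte 5: 53 ^ fe = ad
byte 6: 6f ^ 19 = 76
byte 7: ad ^ 74 = d9
byte 8: ed ^ d3 = 3e
byte 9: 21 ^ ba = 9b
byte 10: 94 ^ 0b = 9f
byte 11: af ^ 03 = ac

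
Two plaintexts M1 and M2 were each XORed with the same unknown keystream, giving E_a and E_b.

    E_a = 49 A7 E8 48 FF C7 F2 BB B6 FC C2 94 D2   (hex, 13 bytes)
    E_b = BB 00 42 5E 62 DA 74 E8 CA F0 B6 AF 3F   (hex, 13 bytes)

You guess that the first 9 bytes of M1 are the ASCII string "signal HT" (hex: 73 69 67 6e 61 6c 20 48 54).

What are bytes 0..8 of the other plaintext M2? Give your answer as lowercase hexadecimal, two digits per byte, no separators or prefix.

First, E_a ⊕ E_b = (M1 ⊕ K) ⊕ (M2 ⊕ K) = M1 ⊕ M2, so the key drops out. Then M2 = (M1 ⊕ M2) ⊕ M1 over the first 9 bytes.
byte 0: (49 XOR bb) XOR 73 = f2 XOR 73 = 81
byte 1: (a7 XOR 00) XOR 69 = a7 XOR 69 = ce
byte 2: (e8 XOR 42) XOR 67 = aa XOR 67 = cd
byte 3: (48 XOR 5e) XOR 6e = 16 XOR 6e = 78
byte 4: (ff XOR 62) XOR 61 = 9d XOR 61 = fc
byte 5: (c7 XOR da) XOR 6c = 1d XOR 6c = 71
byte 6: (f2 XOR 74) XOR 20 = 86 XOR 20 = a6
byte 7: (bb XOR e8) XOR 48 = 53 XOR 48 = 1b
byte 8: (b6 XOR ca) XOR 54 = 7c XOR 54 = 28

81cecd78fc71a61b28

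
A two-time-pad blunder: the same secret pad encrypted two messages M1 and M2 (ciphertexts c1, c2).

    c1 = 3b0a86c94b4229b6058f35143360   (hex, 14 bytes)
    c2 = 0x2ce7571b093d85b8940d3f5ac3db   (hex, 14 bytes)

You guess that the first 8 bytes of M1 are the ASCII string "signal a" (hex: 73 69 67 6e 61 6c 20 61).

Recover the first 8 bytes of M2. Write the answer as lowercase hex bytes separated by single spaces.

64 84 b6 bc 23 13 8c 6f

First, c1 ⊕ c2 = (M1 ⊕ K) ⊕ (M2 ⊕ K) = M1 ⊕ M2, so the key drops out. Then M2 = (M1 ⊕ M2) ⊕ M1 over the first 8 bytes.
byte 0: (3b XOR 2c) XOR 73 = 17 XOR 73 = 64
byte 1: (0a XOR e7) XOR 69 = ed XOR 69 = 84
byte 2: (86 XOR 57) XOR 67 = d1 XOR 67 = b6
byte 3: (c9 XOR 1b) XOR 6e = d2 XOR 6e = bc
byte 4: (4b XOR 09) XOR 61 = 42 XOR 61 = 23
byte 5: (42 XOR 3d) XOR 6c = 7f XOR 6c = 13
byte 6: (29 XOR 85) XOR 20 = ac XOR 20 = 8c
byte 7: (b6 XOR b8) XOR 61 = 0e XOR 61 = 6f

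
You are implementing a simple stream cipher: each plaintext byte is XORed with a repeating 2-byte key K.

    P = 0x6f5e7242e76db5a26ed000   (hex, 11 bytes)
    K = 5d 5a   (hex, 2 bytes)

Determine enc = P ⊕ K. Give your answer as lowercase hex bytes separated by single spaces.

32 04 2f 18 ba 37 e8 f8 33 8a 5d

The 2-byte key repeats, so the effective keystream is 5d 5a 5d 5a 5d 5a 5d 5a 5d 5a 5d.
byte 0: 01101111 xor 01011101 = 00110010
byte 1: 01011110 xor 01011010 = 00000100
byte 2: 01110010 xor 01011101 = 00101111
byte 3: 01000010 xor 01011010 = 00011000
byte 4: 11100111 xor 01011101 = 10111010
byte 5: 01101101 xor 01011010 = 00110111
byte 6: 10110101 xor 01011101 = 11101000
byte 7: 10100010 xor 01011010 = 11111000
byte 8: 01101110 xor 01011101 = 00110011
byte 9: 11010000 xor 01011010 = 10001010
byte 10: 00000000 xor 01011101 = 01011101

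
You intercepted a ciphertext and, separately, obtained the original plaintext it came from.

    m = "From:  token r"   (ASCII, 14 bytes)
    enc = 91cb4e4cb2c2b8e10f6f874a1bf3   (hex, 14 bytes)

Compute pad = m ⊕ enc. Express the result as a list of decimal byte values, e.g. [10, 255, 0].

[215, 185, 33, 33, 136, 226, 152, 149, 96, 4, 226, 36, 59, 129]

Since enc = m ⊕ pad, XORing both sides with m gives pad = m ⊕ enc.
01000110 ⊕ 10010001 = 11010111
01110010 ⊕ 11001011 = 10111001
01101111 ⊕ 01001110 = 00100001
01101101 ⊕ 01001100 = 00100001
00111010 ⊕ 10110010 = 10001000
00100000 ⊕ 11000010 = 11100010
00100000 ⊕ 10111000 = 10011000
01110100 ⊕ 11100001 = 10010101
01101111 ⊕ 00001111 = 01100000
01101011 ⊕ 01101111 = 00000100
01100101 ⊕ 10000111 = 11100010
01101110 ⊕ 01001010 = 00100100
00100000 ⊕ 00011011 = 00111011
01110010 ⊕ 11110011 = 10000001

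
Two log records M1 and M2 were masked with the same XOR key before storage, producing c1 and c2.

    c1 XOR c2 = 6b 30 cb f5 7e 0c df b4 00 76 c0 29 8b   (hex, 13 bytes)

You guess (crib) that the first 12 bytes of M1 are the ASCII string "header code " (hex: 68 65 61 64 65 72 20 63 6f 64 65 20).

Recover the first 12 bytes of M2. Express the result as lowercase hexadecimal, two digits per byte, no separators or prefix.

0355aa911b7effd76f12a509

Since c1 ⊕ c2 = M1 ⊕ M2, XORing with the guessed M1 bytes yields the corresponding M2 bytes: M2 = (c1 ⊕ c2) ⊕ M1.
107 xor 104 =   3
 48 xor 101 =  85
203 xor  97 = 170
245 xor 100 = 145
126 xor 101 =  27
 12 xor 114 = 126
223 xor  32 = 255
180 xor  99 = 215
  0 xor 111 = 111
118 xor 100 =  18
192 xor 101 = 165
 41 xor  32 =   9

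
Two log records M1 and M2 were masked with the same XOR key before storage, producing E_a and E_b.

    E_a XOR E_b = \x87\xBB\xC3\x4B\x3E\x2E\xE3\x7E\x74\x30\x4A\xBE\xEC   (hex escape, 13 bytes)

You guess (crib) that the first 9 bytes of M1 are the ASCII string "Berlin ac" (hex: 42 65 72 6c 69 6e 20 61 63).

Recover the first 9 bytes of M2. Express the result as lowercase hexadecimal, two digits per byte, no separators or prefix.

Since E_a ⊕ E_b = M1 ⊕ M2, XORing with the guessed M1 bytes yields the corresponding M2 bytes: M2 = (E_a ⊕ E_b) ⊕ M1.
135 xor  66 = 197
187 xor 101 = 222
195 xor 114 = 177
 75 xor 108 =  39
 62 xor 105 =  87
 46 xor 110 =  64
227 xor  32 = 195
126 xor  97 =  31
116 xor  99 =  23

c5deb1275740c31f17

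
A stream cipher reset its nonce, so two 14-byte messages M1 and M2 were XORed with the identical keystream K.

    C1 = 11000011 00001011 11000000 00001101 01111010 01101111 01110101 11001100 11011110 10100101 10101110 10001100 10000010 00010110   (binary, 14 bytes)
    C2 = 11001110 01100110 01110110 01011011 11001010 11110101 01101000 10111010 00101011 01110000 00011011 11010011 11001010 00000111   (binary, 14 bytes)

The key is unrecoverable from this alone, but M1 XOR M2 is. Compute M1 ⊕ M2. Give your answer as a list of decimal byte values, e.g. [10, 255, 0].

C1 ⊕ C2 = (M1 ⊕ K) ⊕ (M2 ⊕ K) = M1 ⊕ M2 — the shared key cancels under XOR.
byte 0: 11000011 ⊕ 11001110 = 00001101
byte 1: 00001011 ⊕ 01100110 = 01101101
byte 2: 11000000 ⊕ 01110110 = 10110110
byte 3: 00001101 ⊕ 01011011 = 01010110
byte 4: 01111010 ⊕ 11001010 = 10110000
byte 5: 01101111 ⊕ 11110101 = 10011010
byte 6: 01110101 ⊕ 01101000 = 00011101
byte 7: 11001100 ⊕ 10111010 = 01110110
byte 8: 11011110 ⊕ 00101011 = 11110101
byte 9: 10100101 ⊕ 01110000 = 11010101
byte 10: 10101110 ⊕ 00011011 = 10110101
byte 11: 10001100 ⊕ 11010011 = 01011111
byte 12: 10000010 ⊕ 11001010 = 01001000
byte 13: 00010110 ⊕ 00000111 = 00010001

[13, 109, 182, 86, 176, 154, 29, 118, 245, 213, 181, 95, 72, 17]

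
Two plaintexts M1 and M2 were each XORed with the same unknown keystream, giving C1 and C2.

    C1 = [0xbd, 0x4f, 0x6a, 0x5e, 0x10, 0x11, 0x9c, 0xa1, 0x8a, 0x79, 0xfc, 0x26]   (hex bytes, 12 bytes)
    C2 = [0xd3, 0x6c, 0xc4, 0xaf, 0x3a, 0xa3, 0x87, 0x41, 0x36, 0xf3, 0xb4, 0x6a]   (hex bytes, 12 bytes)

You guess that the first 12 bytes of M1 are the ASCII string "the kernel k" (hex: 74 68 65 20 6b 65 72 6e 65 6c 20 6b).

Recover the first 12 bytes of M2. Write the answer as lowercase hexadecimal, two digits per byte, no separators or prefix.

1a4bcbd141d7698ed9e66827

First, C1 ⊕ C2 = (M1 ⊕ K) ⊕ (M2 ⊕ K) = M1 ⊕ M2, so the key drops out. Then M2 = (M1 ⊕ M2) ⊕ M1 over the first 12 bytes.
byte 0: (bd ⊕ d3) ⊕ 74 = 6e ⊕ 74 = 1a
byte 1: (4f ⊕ 6c) ⊕ 68 = 23 ⊕ 68 = 4b
byte 2: (6a ⊕ c4) ⊕ 65 = ae ⊕ 65 = cb
byte 3: (5e ⊕ af) ⊕ 20 = f1 ⊕ 20 = d1
byte 4: (10 ⊕ 3a) ⊕ 6b = 2a ⊕ 6b = 41
byte 5: (11 ⊕ a3) ⊕ 65 = b2 ⊕ 65 = d7
byte 6: (9c ⊕ 87) ⊕ 72 = 1b ⊕ 72 = 69
byte 7: (a1 ⊕ 41) ⊕ 6e = e0 ⊕ 6e = 8e
byte 8: (8a ⊕ 36) ⊕ 65 = bc ⊕ 65 = d9
byte 9: (79 ⊕ f3) ⊕ 6c = 8a ⊕ 6c = e6
byte 10: (fc ⊕ b4) ⊕ 20 = 48 ⊕ 20 = 68
byte 11: (26 ⊕ 6a) ⊕ 6b = 4c ⊕ 6b = 27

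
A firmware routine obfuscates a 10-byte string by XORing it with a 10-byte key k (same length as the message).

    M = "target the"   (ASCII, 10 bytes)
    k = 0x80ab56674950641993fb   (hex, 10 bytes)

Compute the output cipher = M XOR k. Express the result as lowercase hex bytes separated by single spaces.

f4 ca 24 00 2c 24 44 6d fb 9e

byte 0: 74 xor 80 = f4
byte 1: 61 xor ab = ca
byte 2: 72 xor 56 = 24
byte 3: 67 xor 67 = 00
byte 4: 65 xor 49 = 2c
byte 5: 74 xor 50 = 24
byte 6: 20 xor 64 = 44
byte 7: 74 xor 19 = 6d
byte 8: 68 xor 93 = fb
byte 9: 65 xor fb = 9e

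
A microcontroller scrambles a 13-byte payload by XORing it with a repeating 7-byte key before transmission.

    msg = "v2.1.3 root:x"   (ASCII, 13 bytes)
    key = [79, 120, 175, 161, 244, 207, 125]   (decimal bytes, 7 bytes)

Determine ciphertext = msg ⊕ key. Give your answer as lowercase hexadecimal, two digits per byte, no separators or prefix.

394a8190dafc5d3d17c0d5ceb7

The 7-byte key repeats, so the effective keystream is 4f 78 af a1 f4 cf 7d 4f 78 af a1 f4 cf.
byte 0: 01110110 XOR 01001111 = 00111001
byte 1: 00110010 XOR 01111000 = 01001010
byte 2: 00101110 XOR 10101111 = 10000001
byte 3: 00110001 XOR 10100001 = 10010000
byte 4: 00101110 XOR 11110100 = 11011010
byte 5: 00110011 XOR 11001111 = 11111100
byte 6: 00100000 XOR 01111101 = 01011101
byte 7: 01110010 XOR 01001111 = 00111101
byte 8: 01101111 XOR 01111000 = 00010111
byte 9: 01101111 XOR 10101111 = 11000000
byte 10: 01110100 XOR 10100001 = 11010101
byte 11: 00111010 XOR 11110100 = 11001110
byte 12: 01111000 XOR 11001111 = 10110111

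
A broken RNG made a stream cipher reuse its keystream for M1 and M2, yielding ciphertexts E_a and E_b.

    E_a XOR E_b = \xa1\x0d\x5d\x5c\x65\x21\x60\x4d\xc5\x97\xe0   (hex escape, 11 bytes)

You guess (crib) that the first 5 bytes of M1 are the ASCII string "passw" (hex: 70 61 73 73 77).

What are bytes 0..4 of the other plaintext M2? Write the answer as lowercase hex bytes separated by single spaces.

Since E_a ⊕ E_b = M1 ⊕ M2, XORing with the guessed M1 bytes yields the corresponding M2 bytes: M2 = (E_a ⊕ E_b) ⊕ M1.
a1 xor 70 = d1
0d xor 61 = 6c
5d xor 73 = 2e
5c xor 73 = 2f
65 xor 77 = 12

d1 6c 2e 2f 12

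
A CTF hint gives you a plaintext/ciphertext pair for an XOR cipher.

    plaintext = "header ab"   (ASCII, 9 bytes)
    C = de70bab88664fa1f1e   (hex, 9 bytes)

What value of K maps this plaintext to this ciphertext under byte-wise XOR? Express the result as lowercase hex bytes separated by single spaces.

b6 15 db dc e3 16 da 7e 7c

Since C = plaintext ⊕ K, XORing both sides with plaintext gives K = plaintext ⊕ C.
01101000 xor 11011110 = 10110110
01100101 xor 01110000 = 00010101
01100001 xor 10111010 = 11011011
01100100 xor 10111000 = 11011100
01100101 xor 10000110 = 11100011
01110010 xor 01100100 = 00010110
00100000 xor 11111010 = 11011010
01100001 xor 00011111 = 01111110
01100010 xor 00011110 = 01111100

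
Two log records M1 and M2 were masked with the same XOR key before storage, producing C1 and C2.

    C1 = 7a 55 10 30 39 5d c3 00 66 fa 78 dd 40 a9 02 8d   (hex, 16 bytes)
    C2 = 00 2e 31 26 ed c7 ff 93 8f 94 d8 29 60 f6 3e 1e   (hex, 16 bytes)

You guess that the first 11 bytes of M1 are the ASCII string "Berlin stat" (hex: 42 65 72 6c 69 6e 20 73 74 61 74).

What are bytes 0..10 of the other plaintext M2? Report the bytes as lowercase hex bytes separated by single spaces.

First, C1 ⊕ C2 = (M1 ⊕ K) ⊕ (M2 ⊕ K) = M1 ⊕ M2, so the key drops out. Then M2 = (M1 ⊕ M2) ⊕ M1 over the first 11 bytes.
byte 0: (7a xor 00) xor 42 = 7a xor 42 = 38
byte 1: (55 xor 2e) xor 65 = 7b xor 65 = 1e
byte 2: (10 xor 31) xor 72 = 21 xor 72 = 53
byte 3: (30 xor 26) xor 6c = 16 xor 6c = 7a
byte 4: (39 xor ed) xor 69 = d4 xor 69 = bd
byte 5: (5d xor c7) xor 6e = 9a xor 6e = f4
byte 6: (c3 xor ff) xor 20 = 3c xor 20 = 1c
byte 7: (00 xor 93) xor 73 = 93 xor 73 = e0
byte 8: (66 xor 8f) xor 74 = e9 xor 74 = 9d
byte 9: (fa xor 94) xor 61 = 6e xor 61 = 0f
byte 10: (78 xor d8) xor 74 = a0 xor 74 = d4

38 1e 53 7a bd f4 1c e0 9d 0f d4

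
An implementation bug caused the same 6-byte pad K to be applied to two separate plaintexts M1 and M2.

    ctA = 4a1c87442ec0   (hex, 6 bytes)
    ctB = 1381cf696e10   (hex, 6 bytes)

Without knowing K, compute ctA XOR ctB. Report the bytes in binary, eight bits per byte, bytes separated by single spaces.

01011001 10011101 01001000 00101101 01000000 11010000

ctA ⊕ ctB = (M1 ⊕ K) ⊕ (M2 ⊕ K) = M1 ⊕ M2 — the shared key cancels under XOR.
4a XOR 13 = 59
1c XOR 81 = 9d
87 XOR cf = 48
44 XOR 69 = 2d
2e XOR 6e = 40
c0 XOR 10 = d0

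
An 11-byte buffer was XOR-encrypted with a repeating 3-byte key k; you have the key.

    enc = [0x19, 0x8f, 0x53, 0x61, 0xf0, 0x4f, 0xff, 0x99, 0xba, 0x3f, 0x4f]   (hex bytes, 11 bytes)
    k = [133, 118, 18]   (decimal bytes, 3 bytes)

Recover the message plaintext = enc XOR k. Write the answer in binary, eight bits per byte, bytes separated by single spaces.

The 3-byte key repeats, so the effective keystream is 85 76 12 85 76 12 85 76 12 85 76.
byte 0: 19 ^ 85 = 9c
byte 1: 8f ^ 76 = f9
byte 2: 53 ^ 12 = 41
byte 3: 61 ^ 85 = e4
byte 4: f0 ^ 76 = 86
byte 5: 4f ^ 12 = 5d
byte 6: ff ^ 85 = 7a
byte 7: 99 ^ 76 = ef
byte 8: ba ^ 12 = a8
byte 9: 3f ^ 85 = ba
byte 10: 4f ^ 76 = 39

10011100 11111001 01000001 11100100 10000110 01011101 01111010 11101111 10101000 10111010 00111001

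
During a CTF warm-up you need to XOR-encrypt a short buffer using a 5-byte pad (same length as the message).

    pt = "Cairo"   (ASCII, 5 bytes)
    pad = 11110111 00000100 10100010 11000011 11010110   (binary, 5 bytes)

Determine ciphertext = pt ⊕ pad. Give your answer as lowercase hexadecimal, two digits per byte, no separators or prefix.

b465cbb1b9

 67 xor 247 = 180
 97 xor   4 = 101
105 xor 162 = 203
114 xor 195 = 177
111 xor 214 = 185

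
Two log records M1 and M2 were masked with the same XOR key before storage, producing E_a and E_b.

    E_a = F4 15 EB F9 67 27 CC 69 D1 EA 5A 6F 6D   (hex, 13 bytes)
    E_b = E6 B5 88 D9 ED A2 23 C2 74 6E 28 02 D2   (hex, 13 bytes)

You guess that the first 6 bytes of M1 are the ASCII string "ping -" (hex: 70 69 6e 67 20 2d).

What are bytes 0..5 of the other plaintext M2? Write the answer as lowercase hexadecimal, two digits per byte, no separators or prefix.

First, E_a ⊕ E_b = (M1 ⊕ K) ⊕ (M2 ⊕ K) = M1 ⊕ M2, so the key drops out. Then M2 = (M1 ⊕ M2) ⊕ M1 over the first 6 bytes.
byte 0: (f4 XOR e6) XOR 70 = 12 XOR 70 = 62
byte 1: (15 XOR b5) XOR 69 = a0 XOR 69 = c9
byte 2: (eb XOR 88) XOR 6e = 63 XOR 6e = 0d
byte 3: (f9 XOR d9) XOR 67 = 20 XOR 67 = 47
byte 4: (67 XOR ed) XOR 20 = 8a XOR 20 = aa
byte 5: (27 XOR a2) XOR 2d = 85 XOR 2d = a8

62c90d47aaa8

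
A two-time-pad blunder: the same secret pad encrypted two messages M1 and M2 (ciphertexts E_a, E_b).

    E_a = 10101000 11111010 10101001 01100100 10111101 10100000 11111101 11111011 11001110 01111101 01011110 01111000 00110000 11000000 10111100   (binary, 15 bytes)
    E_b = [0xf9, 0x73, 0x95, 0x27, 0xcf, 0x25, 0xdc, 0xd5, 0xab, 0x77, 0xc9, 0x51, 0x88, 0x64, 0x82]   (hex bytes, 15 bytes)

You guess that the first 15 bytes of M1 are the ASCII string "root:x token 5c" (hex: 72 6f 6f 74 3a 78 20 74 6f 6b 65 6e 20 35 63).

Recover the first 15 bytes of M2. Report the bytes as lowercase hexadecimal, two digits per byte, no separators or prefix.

23e6533748fd015a0a61f24798915d

First, E_a ⊕ E_b = (M1 ⊕ K) ⊕ (M2 ⊕ K) = M1 ⊕ M2, so the key drops out. Then M2 = (M1 ⊕ M2) ⊕ M1 over the first 15 bytes.
byte 0: (a8 xor f9) xor 72 = 51 xor 72 = 23
byte 1: (fa xor 73) xor 6f = 89 xor 6f = e6
byte 2: (a9 xor 95) xor 6f = 3c xor 6f = 53
byte 3: (64 xor 27) xor 74 = 43 xor 74 = 37
byte 4: (bd xor cf) xor 3a = 72 xor 3a = 48
byte 5: (a0 xor 25) xor 78 = 85 xor 78 = fd
byte 6: (fd xor dc) xor 20 = 21 xor 20 = 01
byte 7: (fb xor d5) xor 74 = 2e xor 74 = 5a
byte 8: (ce xor ab) xor 6f = 65 xor 6f = 0a
byte 9: (7d xor 77) xor 6b = 0a xor 6b = 61
byte 10: (5e xor c9) xor 65 = 97 xor 65 = f2
byte 11: (78 xor 51) xor 6e = 29 xor 6e = 47
byte 12: (30 xor 88) xor 20 = b8 xor 20 = 98
byte 13: (c0 xor 64) xor 35 = a4 xor 35 = 91
byte 14: (bc xor 82) xor 63 = 3e xor 63 = 5d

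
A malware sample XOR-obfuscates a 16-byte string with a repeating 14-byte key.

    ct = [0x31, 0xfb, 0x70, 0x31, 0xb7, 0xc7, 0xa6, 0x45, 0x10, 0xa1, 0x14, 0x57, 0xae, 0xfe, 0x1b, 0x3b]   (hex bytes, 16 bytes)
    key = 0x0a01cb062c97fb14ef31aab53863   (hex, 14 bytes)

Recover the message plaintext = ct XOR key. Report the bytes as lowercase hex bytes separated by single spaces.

The 14-byte key repeats, so the effective keystream is 0a 01 cb 06 2c 97 fb 14 ef 31 aa b5 38 63 0a 01.
byte 0:  49 ⊕  10 =  59
byte 1: 251 ⊕   1 = 250
byte 2: 112 ⊕ 203 = 187
byte 3:  49 ⊕   6 =  55
byte 4: 183 ⊕  44 = 155
byte 5: 199 ⊕ 151 =  80
byte 6: 166 ⊕ 251 =  93
byte 7:  69 ⊕  20 =  81
byte 8:  16 ⊕ 239 = 255
byte 9: 161 ⊕  49 = 144
byte 10:  20 ⊕ 170 = 190
byte 11:  87 ⊕ 181 = 226
byte 12: 174 ⊕  56 = 150
byte 13: 254 ⊕  99 = 157
byte 14:  27 ⊕  10 =  17
byte 15:  59 ⊕   1 =  58

3b fa bb 37 9b 50 5d 51 ff 90 be e2 96 9d 11 3a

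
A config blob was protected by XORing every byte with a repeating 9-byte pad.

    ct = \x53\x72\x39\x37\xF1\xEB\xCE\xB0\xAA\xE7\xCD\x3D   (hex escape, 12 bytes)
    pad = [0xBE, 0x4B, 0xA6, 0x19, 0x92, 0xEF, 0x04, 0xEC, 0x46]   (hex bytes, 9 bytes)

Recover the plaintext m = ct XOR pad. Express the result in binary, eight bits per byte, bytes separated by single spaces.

11101101 00111001 10011111 00101110 01100011 00000100 11001010 01011100 11101100 01011001 10000110 10011011

The 9-byte key repeats, so the effective keystream is be 4b a6 19 92 ef 04 ec 46 be 4b a6.
byte 0:  83 xor 190 = 237
byte 1: 114 xor  75 =  57
byte 2:  57 xor 166 = 159
byte 3:  55 xor  25 =  46
byte 4: 241 xor 146 =  99
byte 5: 235 xor 239 =   4
byte 6: 206 xor   4 = 202
byte 7: 176 xor 236 =  92
byte 8: 170 xor  70 = 236
byte 9: 231 xor 190 =  89
byte 10: 205 xor  75 = 134
byte 11:  61 xor 166 = 155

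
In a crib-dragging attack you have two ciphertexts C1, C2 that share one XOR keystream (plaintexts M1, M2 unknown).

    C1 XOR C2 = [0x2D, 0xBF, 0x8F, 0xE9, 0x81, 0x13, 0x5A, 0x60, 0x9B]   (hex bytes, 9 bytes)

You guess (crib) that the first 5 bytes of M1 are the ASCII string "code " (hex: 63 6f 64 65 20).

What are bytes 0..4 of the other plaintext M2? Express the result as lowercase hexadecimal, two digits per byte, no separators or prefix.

4ed0eb8ca1

Since C1 ⊕ C2 = M1 ⊕ M2, XORing with the guessed M1 bytes yields the corresponding M2 bytes: M2 = (C1 ⊕ C2) ⊕ M1.
2d ⊕ 63 = 4e
bf ⊕ 6f = d0
8f ⊕ 64 = eb
e9 ⊕ 65 = 8c
81 ⊕ 20 = a1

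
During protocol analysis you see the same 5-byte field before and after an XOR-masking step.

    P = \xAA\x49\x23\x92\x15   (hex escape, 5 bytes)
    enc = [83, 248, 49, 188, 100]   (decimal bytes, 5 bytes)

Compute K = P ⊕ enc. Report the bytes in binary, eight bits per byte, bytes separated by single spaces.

Since enc = P ⊕ K, XORing both sides with P gives K = P ⊕ enc.
byte 0: aa xor 53 = f9
byte 1: 49 xor f8 = b1
byte 2: 23 xor 31 = 12
byte 3: 92 xor bc = 2e
byte 4: 15 xor 64 = 71

11111001 10110001 00010010 00101110 01110001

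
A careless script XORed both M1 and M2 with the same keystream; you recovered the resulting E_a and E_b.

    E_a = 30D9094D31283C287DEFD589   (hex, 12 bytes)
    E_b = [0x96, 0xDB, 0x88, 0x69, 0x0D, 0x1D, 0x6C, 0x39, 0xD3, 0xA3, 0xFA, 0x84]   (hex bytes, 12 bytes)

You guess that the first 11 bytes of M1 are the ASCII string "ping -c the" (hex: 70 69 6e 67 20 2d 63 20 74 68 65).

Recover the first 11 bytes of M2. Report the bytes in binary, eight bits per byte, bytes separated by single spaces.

First, E_a ⊕ E_b = (M1 ⊕ K) ⊕ (M2 ⊕ K) = M1 ⊕ M2, so the key drops out. Then M2 = (M1 ⊕ M2) ⊕ M1 over the first 11 bytes.
byte 0: (30 XOR 96) XOR 70 = a6 XOR 70 = d6
byte 1: (d9 XOR db) XOR 69 = 02 XOR 69 = 6b
byte 2: (09 XOR 88) XOR 6e = 81 XOR 6e = ef
byte 3: (4d XOR 69) XOR 67 = 24 XOR 67 = 43
byte 4: (31 XOR 0d) XOR 20 = 3c XOR 20 = 1c
byte 5: (28 XOR 1d) XOR 2d = 35 XOR 2d = 18
byte 6: (3c XOR 6c) XOR 63 = 50 XOR 63 = 33
byte 7: (28 XOR 39) XOR 20 = 11 XOR 20 = 31
byte 8: (7d XOR d3) XOR 74 = ae XOR 74 = da
byte 9: (ef XOR a3) XOR 68 = 4c XOR 68 = 24
byte 10: (d5 XOR fa) XOR 65 = 2f XOR 65 = 4a

11010110 01101011 11101111 01000011 00011100 00011000 00110011 00110001 11011010 00100100 01001010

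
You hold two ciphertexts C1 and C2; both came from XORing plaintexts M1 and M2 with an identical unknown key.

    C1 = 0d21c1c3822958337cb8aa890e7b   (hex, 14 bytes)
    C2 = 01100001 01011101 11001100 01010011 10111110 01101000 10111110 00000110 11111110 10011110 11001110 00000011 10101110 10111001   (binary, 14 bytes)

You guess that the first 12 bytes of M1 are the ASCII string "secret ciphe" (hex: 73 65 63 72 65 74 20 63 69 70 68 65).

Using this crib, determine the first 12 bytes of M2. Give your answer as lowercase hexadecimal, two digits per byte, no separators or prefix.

1f196ee25935c656eb560cef

First, C1 ⊕ C2 = (M1 ⊕ K) ⊕ (M2 ⊕ K) = M1 ⊕ M2, so the key drops out. Then M2 = (M1 ⊕ M2) ⊕ M1 over the first 12 bytes.
byte 0: (0d XOR 61) XOR 73 = 6c XOR 73 = 1f
byte 1: (21 XOR 5d) XOR 65 = 7c XOR 65 = 19
byte 2: (c1 XOR cc) XOR 63 = 0d XOR 63 = 6e
byte 3: (c3 XOR 53) XOR 72 = 90 XOR 72 = e2
byte 4: (82 XOR be) XOR 65 = 3c XOR 65 = 59
byte 5: (29 XOR 68) XOR 74 = 41 XOR 74 = 35
byte 6: (58 XOR be) XOR 20 = e6 XOR 20 = c6
byte 7: (33 XOR 06) XOR 63 = 35 XOR 63 = 56
byte 8: (7c XOR fe) XOR 69 = 82 XOR 69 = eb
byte 9: (b8 XOR 9e) XOR 70 = 26 XOR 70 = 56
byte 10: (aa XOR ce) XOR 68 = 64 XOR 68 = 0c
byte 11: (89 XOR 03) XOR 65 = 8a XOR 65 = ef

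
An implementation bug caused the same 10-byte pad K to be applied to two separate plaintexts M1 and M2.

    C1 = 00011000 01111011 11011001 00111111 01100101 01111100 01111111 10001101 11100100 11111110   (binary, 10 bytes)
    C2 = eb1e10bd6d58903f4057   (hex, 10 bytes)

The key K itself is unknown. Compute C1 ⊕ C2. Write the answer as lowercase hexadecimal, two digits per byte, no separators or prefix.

C1 ⊕ C2 = (M1 ⊕ K) ⊕ (M2 ⊕ K) = M1 ⊕ M2 — the shared key cancels under XOR.
byte 0: 18 ^ eb = f3
byte 1: 7b ^ 1e = 65
byte 2: d9 ^ 10 = c9
byte 3: 3f ^ bd = 82
byte 4: 65 ^ 6d = 08
byte 5: 7c ^ 58 = 24
byte 6: 7f ^ 90 = ef
byte 7: 8d ^ 3f = b2
byte 8: e4 ^ 40 = a4
byte 9: fe ^ 57 = a9

f365c9820824efb2a4a9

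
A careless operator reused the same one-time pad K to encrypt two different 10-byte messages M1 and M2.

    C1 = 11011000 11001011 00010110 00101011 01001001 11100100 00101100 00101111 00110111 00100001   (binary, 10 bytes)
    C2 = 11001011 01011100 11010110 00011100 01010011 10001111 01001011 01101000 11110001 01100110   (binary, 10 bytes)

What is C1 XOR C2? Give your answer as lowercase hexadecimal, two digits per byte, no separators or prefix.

C1 ⊕ C2 = (M1 ⊕ K) ⊕ (M2 ⊕ K) = M1 ⊕ M2 — the shared key cancels under XOR.
216 ⊕ 203 =  19
203 ⊕  92 = 151
 22 ⊕ 214 = 192
 43 ⊕  28 =  55
 73 ⊕  83 =  26
228 ⊕ 143 = 107
 44 ⊕  75 = 103
 47 ⊕ 104 =  71
 55 ⊕ 241 = 198
 33 ⊕ 102 =  71

1397c0371a6b6747c647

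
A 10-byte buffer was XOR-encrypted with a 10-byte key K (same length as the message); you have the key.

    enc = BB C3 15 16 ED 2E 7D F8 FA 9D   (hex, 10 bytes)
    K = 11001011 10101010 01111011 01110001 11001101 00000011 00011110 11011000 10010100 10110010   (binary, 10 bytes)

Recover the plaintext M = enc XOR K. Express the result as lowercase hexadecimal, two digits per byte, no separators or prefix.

XOR is its own inverse, so applying the key byte-wise gives the result directly.
bb xor cb = 70
c3 xor aa = 69
15 xor 7b = 6e
16 xor 71 = 67
ed xor cd = 20
2e xor 03 = 2d
7d xor 1e = 63
f8 xor d8 = 20
fa xor 94 = 6e
9d xor b2 = 2f

70696e67202d63206e2f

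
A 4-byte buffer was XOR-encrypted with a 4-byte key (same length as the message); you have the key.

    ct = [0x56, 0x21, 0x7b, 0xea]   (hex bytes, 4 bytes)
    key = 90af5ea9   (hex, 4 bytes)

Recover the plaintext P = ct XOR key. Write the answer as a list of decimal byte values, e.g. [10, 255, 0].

[198, 142, 37, 67]

56 ⊕ 90 = c6
21 ⊕ af = 8e
7b ⊕ 5e = 25
ea ⊕ a9 = 43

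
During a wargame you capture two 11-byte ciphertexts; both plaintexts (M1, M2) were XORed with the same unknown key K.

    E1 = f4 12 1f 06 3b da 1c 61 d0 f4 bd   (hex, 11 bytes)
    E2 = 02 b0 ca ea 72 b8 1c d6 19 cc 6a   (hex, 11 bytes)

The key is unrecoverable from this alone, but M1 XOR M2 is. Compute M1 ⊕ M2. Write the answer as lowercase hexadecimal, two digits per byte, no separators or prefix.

f6a2d5ec496200b7c938d7

E1 ⊕ E2 = (M1 ⊕ K) ⊕ (M2 ⊕ K) = M1 ⊕ M2 — the shared key cancels under XOR.
byte 0: f4 ^ 02 = f6
byte 1: 12 ^ b0 = a2
byte 2: 1f ^ ca = d5
byte 3: 06 ^ ea = ec
byte 4: 3b ^ 72 = 49
byte 5: da ^ b8 = 62
byte 6: 1c ^ 1c = 00
byte 7: 61 ^ d6 = b7
byte 8: d0 ^ 19 = c9
byte 9: f4 ^ cc = 38
byte 10: bd ^ 6a = d7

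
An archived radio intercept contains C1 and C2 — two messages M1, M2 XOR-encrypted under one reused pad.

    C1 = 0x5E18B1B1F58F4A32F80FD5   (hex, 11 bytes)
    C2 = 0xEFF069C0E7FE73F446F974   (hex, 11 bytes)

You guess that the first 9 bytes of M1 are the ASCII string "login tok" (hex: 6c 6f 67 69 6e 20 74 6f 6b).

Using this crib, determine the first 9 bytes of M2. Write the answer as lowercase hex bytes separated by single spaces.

dd 87 bf 18 7c 51 4d a9 d5

First, C1 ⊕ C2 = (M1 ⊕ K) ⊕ (M2 ⊕ K) = M1 ⊕ M2, so the key drops out. Then M2 = (M1 ⊕ M2) ⊕ M1 over the first 9 bytes.
byte 0: (5e ⊕ ef) ⊕ 6c = b1 ⊕ 6c = dd
byte 1: (18 ⊕ f0) ⊕ 6f = e8 ⊕ 6f = 87
byte 2: (b1 ⊕ 69) ⊕ 67 = d8 ⊕ 67 = bf
byte 3: (b1 ⊕ c0) ⊕ 69 = 71 ⊕ 69 = 18
byte 4: (f5 ⊕ e7) ⊕ 6e = 12 ⊕ 6e = 7c
byte 5: (8f ⊕ fe) ⊕ 20 = 71 ⊕ 20 = 51
byte 6: (4a ⊕ 73) ⊕ 74 = 39 ⊕ 74 = 4d
byte 7: (32 ⊕ f4) ⊕ 6f = c6 ⊕ 6f = a9
byte 8: (f8 ⊕ 46) ⊕ 6b = be ⊕ 6b = d5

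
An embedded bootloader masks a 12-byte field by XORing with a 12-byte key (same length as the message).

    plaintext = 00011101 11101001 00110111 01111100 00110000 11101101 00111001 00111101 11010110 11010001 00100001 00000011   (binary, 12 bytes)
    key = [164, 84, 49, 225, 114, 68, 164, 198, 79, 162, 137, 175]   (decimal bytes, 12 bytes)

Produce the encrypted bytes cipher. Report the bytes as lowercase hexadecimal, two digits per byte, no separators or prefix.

b9bd069d42a99dfb9973a8ac

XOR is its own inverse, so applying the key byte-wise gives the result directly.
byte 0:  29 xor 164 = 185
byte 1: 233 xor  84 = 189
byte 2:  55 xor  49 =   6
byte 3: 124 xor 225 = 157
byte 4:  48 xor 114 =  66
byte 5: 237 xor  68 = 169
byte 6:  57 xor 164 = 157
byte 7:  61 xor 198 = 251
byte 8: 214 xor  79 = 153
byte 9: 209 xor 162 = 115
byte 10:  33 xor 137 = 168
byte 11:   3 xor 175 = 172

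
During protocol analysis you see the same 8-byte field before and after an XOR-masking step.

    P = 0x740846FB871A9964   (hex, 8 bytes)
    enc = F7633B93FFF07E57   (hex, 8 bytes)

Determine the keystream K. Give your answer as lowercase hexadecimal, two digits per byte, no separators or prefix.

836b7d6878eae733

Since enc = P ⊕ K, XORing both sides with P gives K = P ⊕ enc.
74 XOR f7 = 83
08 XOR 63 = 6b
46 XOR 3b = 7d
fb XOR 93 = 68
87 XOR ff = 78
1a XOR f0 = ea
99 XOR 7e = e7
64 XOR 57 = 33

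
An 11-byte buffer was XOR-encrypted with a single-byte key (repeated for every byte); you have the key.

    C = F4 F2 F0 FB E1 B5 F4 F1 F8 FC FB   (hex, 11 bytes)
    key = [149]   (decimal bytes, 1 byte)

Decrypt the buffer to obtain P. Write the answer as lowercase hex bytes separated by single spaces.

The 1-byte key repeats, so the effective keystream is 95 95 95 95 95 95 95 95 95 95 95.
byte 0: f4 XOR 95 = 61
byte 1: f2 XOR 95 = 67
byte 2: f0 XOR 95 = 65
byte 3: fb XOR 95 = 6e
byte 4: e1 XOR 95 = 74
byte 5: b5 XOR 95 = 20
byte 6: f4 XOR 95 = 61
byte 7: f1 XOR 95 = 64
byte 8: f8 XOR 95 = 6d
byte 9: fc XOR 95 = 69
byte 10: fb XOR 95 = 6e

61 67 65 6e 74 20 61 64 6d 69 6e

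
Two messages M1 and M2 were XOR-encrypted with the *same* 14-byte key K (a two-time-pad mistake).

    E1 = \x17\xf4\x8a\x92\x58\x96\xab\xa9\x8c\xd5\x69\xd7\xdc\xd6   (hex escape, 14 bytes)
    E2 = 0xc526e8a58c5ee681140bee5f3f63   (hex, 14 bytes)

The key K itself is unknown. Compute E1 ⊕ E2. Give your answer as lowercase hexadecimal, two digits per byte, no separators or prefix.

d2d26237d4c84d2898de8788e3b5

E1 ⊕ E2 = (M1 ⊕ K) ⊕ (M2 ⊕ K) = M1 ⊕ M2 — the shared key cancels under XOR.
17 xor c5 = d2
f4 xor 26 = d2
8a xor e8 = 62
92 xor a5 = 37
58 xor 8c = d4
96 xor 5e = c8
ab xor e6 = 4d
a9 xor 81 = 28
8c xor 14 = 98
d5 xor 0b = de
69 xor ee = 87
d7 xor 5f = 88
dc xor 3f = e3
d6 xor 63 = b5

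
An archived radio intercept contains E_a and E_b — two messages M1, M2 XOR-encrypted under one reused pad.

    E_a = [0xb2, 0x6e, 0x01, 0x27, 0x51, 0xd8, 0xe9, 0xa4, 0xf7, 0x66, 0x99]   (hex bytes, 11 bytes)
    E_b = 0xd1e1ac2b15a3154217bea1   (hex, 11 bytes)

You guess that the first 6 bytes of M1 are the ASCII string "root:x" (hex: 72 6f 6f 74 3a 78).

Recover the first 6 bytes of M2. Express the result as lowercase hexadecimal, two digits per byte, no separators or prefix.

First, E_a ⊕ E_b = (M1 ⊕ K) ⊕ (M2 ⊕ K) = M1 ⊕ M2, so the key drops out. Then M2 = (M1 ⊕ M2) ⊕ M1 over the first 6 bytes.
byte 0: (b2 ⊕ d1) ⊕ 72 = 63 ⊕ 72 = 11
byte 1: (6e ⊕ e1) ⊕ 6f = 8f ⊕ 6f = e0
byte 2: (01 ⊕ ac) ⊕ 6f = ad ⊕ 6f = c2
byte 3: (27 ⊕ 2b) ⊕ 74 = 0c ⊕ 74 = 78
byte 4: (51 ⊕ 15) ⊕ 3a = 44 ⊕ 3a = 7e
byte 5: (d8 ⊕ a3) ⊕ 78 = 7b ⊕ 78 = 03

11e0c2787e03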